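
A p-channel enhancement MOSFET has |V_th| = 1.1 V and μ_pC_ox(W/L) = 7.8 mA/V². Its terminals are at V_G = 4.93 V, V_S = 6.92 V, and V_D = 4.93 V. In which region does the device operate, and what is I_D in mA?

V_SG = V_S − V_G = 6.92 − 4.93 = 1.99 V; V_SD = V_S − V_D = 6.92 − 4.93 = 1.99 V.
V_ov = V_SG − |V_th| = 1.99 − 1.1 = 0.89 V.
Since V_SD = 1.99 V ≥ V_ov = 0.89 V, the device is in saturation.
I_D = ½ k_p V_ov² = 0.5 × 7.8 × 0.89² = 3.09 mA.

Saturation; I_D = 3.09 mA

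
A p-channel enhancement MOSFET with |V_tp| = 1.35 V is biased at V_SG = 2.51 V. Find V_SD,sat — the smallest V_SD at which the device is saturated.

V_SD,sat = 1.16 V

The boundary between triode and saturation is V_SD = V_SG − |V_tp| = V_ov.
V_ov = 2.51 − 1.35 = 1.16 V.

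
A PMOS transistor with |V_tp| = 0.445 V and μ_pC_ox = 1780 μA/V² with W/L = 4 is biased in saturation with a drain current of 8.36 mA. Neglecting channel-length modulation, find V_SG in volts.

k_p = μ_pC_ox · (W/L) = 7.12 mA/V².
In saturation I_D = ½ k_p (V_SG − |V_tp|)², so V_SG − |V_tp| = √(2 I_D / k_p) = √(2 × 8.36 / 7.12) = 1.53 V.
V_SG = 0.445 + 1.53 = 1.98 V.

V_SG = 1.98 V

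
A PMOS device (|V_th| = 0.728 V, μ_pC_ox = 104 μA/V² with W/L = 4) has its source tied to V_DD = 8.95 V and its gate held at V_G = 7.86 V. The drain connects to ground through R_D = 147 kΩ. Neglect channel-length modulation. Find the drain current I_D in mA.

I_D = 0.0273 mA

V_SG = V_DD − V_G = 8.95 − 7.86 = 1.09 V, so V_ov = 1.09 − 0.728 = 0.362 V.
k_p = μ_pC_ox · (W/L) = 0.416 mA/V².
Assume saturation: I_D = ½ k_p V_ov² = 0.5 × 0.416 × 0.362² = 0.0273 mA, giving V_SD = V_DD − I_D R_D = 8.95 − 0.0273 × 147 = 4.94 V.
V_SD = 4.94 V ≥ V_ov = 0.362 V, confirming saturation.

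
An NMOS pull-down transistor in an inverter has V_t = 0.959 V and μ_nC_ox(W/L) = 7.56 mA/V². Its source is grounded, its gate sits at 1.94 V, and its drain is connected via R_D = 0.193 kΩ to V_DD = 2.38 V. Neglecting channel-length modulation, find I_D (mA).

I_D = 3.64 mA

V_GS = V_G = 1.94 V, so V_ov = 1.94 − 0.959 = 0.981 V.
Assume saturation: I_D = ½ k_n V_ov² = 0.5 × 7.56 × 0.981² = 3.64 mA, giving V_DS = V_DD − I_D R_D = 2.38 − 3.64 × 0.193 = 1.68 V.
V_DS = 1.68 V ≥ V_ov = 0.981 V, confirming saturation.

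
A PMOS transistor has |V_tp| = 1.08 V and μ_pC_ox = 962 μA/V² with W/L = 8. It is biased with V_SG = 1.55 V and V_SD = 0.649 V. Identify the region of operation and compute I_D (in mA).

Saturation; I_D = 0.850 mA

k_p = μ_pC_ox · (W/L) = 7.696 mA/V².
V_ov = V_SG − |V_tp| = 1.55 − 1.08 = 0.47 V.
Since V_SD = 0.649 V ≥ V_ov = 0.47 V, the device is in saturation.
I_D = ½ k_p V_ov² = 0.5 × 7.696 × 0.47² = 0.85 mA.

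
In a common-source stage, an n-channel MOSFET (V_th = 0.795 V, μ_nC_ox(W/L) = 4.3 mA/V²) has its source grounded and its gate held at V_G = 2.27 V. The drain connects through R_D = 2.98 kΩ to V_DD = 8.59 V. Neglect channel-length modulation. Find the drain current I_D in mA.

V_GS = V_G = 2.27 V, so V_ov = 2.27 − 0.795 = 1.48 V.
Assume saturation: I_D = ½ k_n V_ov² = 0.5 × 4.3 × 1.48² = 4.68 mA, giving V_DS = V_DD − I_D R_D = 8.59 − 4.68 × 2.98 = -5.35 V.
But -5.35 V < V_ov = 1.48 V, so the device is actually in triode.
In triode I_D = k_n[V_ov V_DS − ½ V_DS²] and I_D = (V_DD − V_DS)/R_D. Equating: 6.41 V_DS² − 19.9 V_DS + 8.59 = 0, giving V_DS = 0.518 V (the root below V_ov).
I_D = (8.59 − 0.518) / 2.98 = 2.71 mA.

I_D = 2.71 mA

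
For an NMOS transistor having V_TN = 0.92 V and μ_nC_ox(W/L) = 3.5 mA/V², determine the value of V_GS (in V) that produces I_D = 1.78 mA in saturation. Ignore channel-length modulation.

In saturation I_D = ½ k_n (V_GS − V_TN)², so V_GS − V_TN = √(2 I_D / k_n) = √(2 × 1.78 / 3.5) = 1.01 V.
V_GS = 0.92 + 1.01 = 1.93 V.

V_GS = 1.93 V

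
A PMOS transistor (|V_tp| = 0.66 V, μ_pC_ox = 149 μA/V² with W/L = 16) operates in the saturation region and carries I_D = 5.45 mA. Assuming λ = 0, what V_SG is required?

k_p = μ_pC_ox · (W/L) = 2.384 mA/V².
In saturation I_D = ½ k_p (V_SG − |V_tp|)², so V_SG − |V_tp| = √(2 I_D / k_p) = √(2 × 5.45 / 2.384) = 2.14 V.
V_SG = 0.66 + 2.14 = 2.8 V.

V_SG = 2.80 V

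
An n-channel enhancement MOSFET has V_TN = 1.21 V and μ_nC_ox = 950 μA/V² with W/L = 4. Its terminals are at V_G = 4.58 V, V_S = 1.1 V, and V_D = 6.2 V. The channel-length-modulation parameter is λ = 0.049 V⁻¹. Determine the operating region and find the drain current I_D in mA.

V_GS = V_G − V_S = 4.58 − 1.1 = 3.48 V; V_DS = V_D − V_S = 6.2 − 1.1 = 5.1 V.
k_n = μ_nC_ox · (W/L) = 3.8 mA/V².
V_ov = V_GS − V_TN = 3.48 − 1.21 = 2.27 V.
Since V_DS = 5.1 V ≥ V_ov = 2.27 V, the device is in saturation.
I_D = ½ k_n V_ov² (1 + λ V_DS) = 0.5 × 3.8 × 2.27² × (1 + 0.049 × 5.1) = 12.2 mA.

Saturation; I_D = 12.2 mA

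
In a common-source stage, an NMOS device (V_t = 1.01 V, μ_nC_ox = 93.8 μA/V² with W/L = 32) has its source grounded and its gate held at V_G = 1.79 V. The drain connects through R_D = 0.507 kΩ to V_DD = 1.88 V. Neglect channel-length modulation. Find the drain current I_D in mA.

I_D = 0.913 mA

V_GS = V_G = 1.79 V, so V_ov = 1.79 − 1.01 = 0.78 V.
k_n = μ_nC_ox · (W/L) = 3.002 mA/V².
Assume saturation: I_D = ½ k_n V_ov² = 0.5 × 3.002 × 0.78² = 0.913 mA, giving V_DS = V_DD − I_D R_D = 1.88 − 0.913 × 0.507 = 1.42 V.
V_DS = 1.42 V ≥ V_ov = 0.78 V, confirming saturation.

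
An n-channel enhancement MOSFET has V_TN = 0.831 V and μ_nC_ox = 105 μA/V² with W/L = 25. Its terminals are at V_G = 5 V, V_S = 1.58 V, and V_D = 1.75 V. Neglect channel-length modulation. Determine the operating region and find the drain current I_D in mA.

V_GS = V_G − V_S = 5 − 1.58 = 3.42 V; V_DS = V_D − V_S = 1.75 − 1.58 = 0.17 V.
k_n = μ_nC_ox · (W/L) = 2.625 mA/V².
V_ov = V_GS − V_TN = 3.42 − 0.831 = 2.59 V.
Since V_DS = 0.17 V < V_ov = 2.59 V, the device is in the triode region.
I_D = k_n [V_ov · V_DS − ½ V_DS²] = 2.625 × [2.59 × 0.17 − 0.5 × 0.17²] = 1.12 mA.

Triode; I_D = 1.12 mA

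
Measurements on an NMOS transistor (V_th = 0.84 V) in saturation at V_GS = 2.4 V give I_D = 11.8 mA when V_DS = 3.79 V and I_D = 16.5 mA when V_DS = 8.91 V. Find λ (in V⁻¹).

With V_GS fixed, I_D ∝ (1 + λ V_DS) in saturation, so I_D2/I_D1 = (1 + λ V_DS2)/(1 + λ V_DS1).
16.5/11.8 = 1.398 = (1 + 8.91 λ)/(1 + 3.79 λ).
Solving: λ (I_D1 V_DS2 − I_D2 V_DS1) = I_D2 − I_D1, so λ = (16.5 − 11.8) / (11.8 × 8.91 − 16.5 × 3.79) = 4.7 / 42.6 = 0.11 V⁻¹.

λ = 0.110 V⁻¹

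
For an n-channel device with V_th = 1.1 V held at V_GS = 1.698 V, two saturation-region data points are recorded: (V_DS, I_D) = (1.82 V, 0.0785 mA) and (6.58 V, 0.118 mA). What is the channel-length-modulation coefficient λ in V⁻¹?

λ = 0.131 V⁻¹

With V_GS fixed, I_D ∝ (1 + λ V_DS) in saturation, so I_D2/I_D1 = (1 + λ V_DS2)/(1 + λ V_DS1).
0.118/0.0785 = 1.503 = (1 + 6.58 λ)/(1 + 1.82 λ).
Solving: λ (I_D1 V_DS2 − I_D2 V_DS1) = I_D2 − I_D1, so λ = (0.118 − 0.0785) / (0.0785 × 6.58 − 0.118 × 1.82) = 0.0395 / 0.302 = 0.131 V⁻¹.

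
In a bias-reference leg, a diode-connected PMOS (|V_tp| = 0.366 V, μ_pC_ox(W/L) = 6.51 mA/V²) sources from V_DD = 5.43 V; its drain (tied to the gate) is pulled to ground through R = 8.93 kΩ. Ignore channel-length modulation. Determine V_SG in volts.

With gate tied to drain, V_SG = V_SD ≥ V_SG − |V_tp|, so the device is in saturation.
KCL at the drain: ½ k_p (V_SG − |V_tp|)² = (V_DD − V_SG)/R.
Let x = V_SG − 0.366. Then 29.1 x² + x − 5.064 = 0, giving x = 0.401 V (positive root), so V_SG = 0.767 V.
I_D = (V_DD − V_SG)/R = (5.43 − 0.767) / 8.93 = 0.522 mA.

V_SG = 0.767 V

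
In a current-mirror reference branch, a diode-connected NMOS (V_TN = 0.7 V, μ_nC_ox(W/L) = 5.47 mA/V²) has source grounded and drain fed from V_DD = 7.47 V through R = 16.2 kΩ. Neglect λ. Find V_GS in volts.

With gate tied to drain, V_GS = V_DS ≥ V_GS − V_TN, so the device is in saturation.
KCL at the drain: ½ k_n (V_GS − V_TN)² = (V_DD − V_GS)/R.
Let x = V_GS − 0.7. Then 44.3 x² + x − 6.77 = 0, giving x = 0.38 V (positive root), so V_GS = 1.08 V.
I_D = (V_DD − V_GS)/R = (7.47 − 1.08) / 16.2 = 0.394 mA.

V_GS = 1.08 V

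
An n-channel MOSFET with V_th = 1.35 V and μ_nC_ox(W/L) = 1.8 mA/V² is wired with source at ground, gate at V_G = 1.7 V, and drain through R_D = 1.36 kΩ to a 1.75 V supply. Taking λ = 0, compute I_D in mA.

V_GS = V_G = 1.7 V, so V_ov = 1.7 − 1.35 = 0.35 V.
Assume saturation: I_D = ½ k_n V_ov² = 0.5 × 1.8 × 0.35² = 0.11 mA, giving V_DS = V_DD − I_D R_D = 1.75 − 0.11 × 1.36 = 1.6 V.
V_DS = 1.6 V ≥ V_ov = 0.35 V, confirming saturation.

I_D = 0.110 mA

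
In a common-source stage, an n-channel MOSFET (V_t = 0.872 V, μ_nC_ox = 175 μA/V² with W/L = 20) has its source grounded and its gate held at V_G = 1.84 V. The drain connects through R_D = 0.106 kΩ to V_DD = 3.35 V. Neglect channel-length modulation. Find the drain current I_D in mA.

I_D = 1.64 mA

V_GS = V_G = 1.84 V, so V_ov = 1.84 − 0.872 = 0.968 V.
k_n = μ_nC_ox · (W/L) = 3.5 mA/V².
Assume saturation: I_D = ½ k_n V_ov² = 0.5 × 3.5 × 0.968² = 1.64 mA, giving V_DS = V_DD − I_D R_D = 3.35 − 1.64 × 0.106 = 3.18 V.
V_DS = 3.18 V ≥ V_ov = 0.968 V, confirming saturation.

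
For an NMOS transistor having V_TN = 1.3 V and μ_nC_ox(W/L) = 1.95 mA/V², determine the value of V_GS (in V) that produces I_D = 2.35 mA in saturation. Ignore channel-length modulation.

In saturation I_D = ½ k_n (V_GS − V_TN)², so V_GS − V_TN = √(2 I_D / k_n) = √(2 × 2.35 / 1.95) = 1.55 V.
V_GS = 1.3 + 1.55 = 2.85 V.

V_GS = 2.85 V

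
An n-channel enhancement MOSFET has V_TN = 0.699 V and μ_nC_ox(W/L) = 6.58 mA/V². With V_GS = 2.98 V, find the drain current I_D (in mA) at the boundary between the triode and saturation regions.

I_D = 17.1 mA

At the boundary V_DS = V_ov = V_GS − V_TN = 2.98 − 0.699 = 2.28 V.
I_D = ½ k_n V_ov² = 0.5 × 6.58 × 2.28² = 17.1 mA.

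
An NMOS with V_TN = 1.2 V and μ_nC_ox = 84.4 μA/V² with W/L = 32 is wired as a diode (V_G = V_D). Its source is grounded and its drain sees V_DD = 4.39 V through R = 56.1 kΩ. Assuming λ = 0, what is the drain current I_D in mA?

I_D = 0.0533 mA

With gate tied to drain, V_GS = V_DS ≥ V_GS − V_TN, so the device is in saturation.
k_n = μ_nC_ox · (W/L) = 2.701 mA/V².
KCL at the drain: ½ k_n (V_GS − V_TN)² = (V_DD − V_GS)/R.
Let x = V_GS − 1.2. Then 75.8 x² + x − 3.19 = 0, giving x = 0.199 V (positive root), so V_GS = 1.4 V.
I_D = (V_DD − V_GS)/R = (4.39 − 1.4) / 56.1 = 0.0533 mA.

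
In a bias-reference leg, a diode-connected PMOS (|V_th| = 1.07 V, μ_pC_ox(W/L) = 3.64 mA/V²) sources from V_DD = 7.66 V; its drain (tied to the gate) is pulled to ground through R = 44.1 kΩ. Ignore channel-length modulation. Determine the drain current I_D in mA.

I_D = 0.143 mA

With gate tied to drain, V_SG = V_SD ≥ V_SG − |V_th|, so the device is in saturation.
KCL at the drain: ½ k_p (V_SG − |V_th|)² = (V_DD − V_SG)/R.
Let x = V_SG − 1.07. Then 80.3 x² + x − 6.59 = 0, giving x = 0.28 V (positive root), so V_SG = 1.35 V.
I_D = (V_DD − V_SG)/R = (7.66 − 1.35) / 44.1 = 0.143 mA.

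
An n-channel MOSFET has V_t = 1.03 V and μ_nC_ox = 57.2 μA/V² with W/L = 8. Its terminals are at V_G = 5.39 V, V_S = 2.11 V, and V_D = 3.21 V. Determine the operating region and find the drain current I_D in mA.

V_GS = V_G − V_S = 5.39 − 2.11 = 3.28 V; V_DS = V_D − V_S = 3.21 − 2.11 = 1.1 V.
k_n = μ_nC_ox · (W/L) = 0.4576 mA/V².
V_ov = V_GS − V_t = 3.28 − 1.03 = 2.25 V.
Since V_DS = 1.1 V < V_ov = 2.25 V, the device is in the triode region.
I_D = k_n [V_ov · V_DS − ½ V_DS²] = 0.4576 × [2.25 × 1.1 − 0.5 × 1.1²] = 0.856 mA.

Triode; I_D = 0.856 mA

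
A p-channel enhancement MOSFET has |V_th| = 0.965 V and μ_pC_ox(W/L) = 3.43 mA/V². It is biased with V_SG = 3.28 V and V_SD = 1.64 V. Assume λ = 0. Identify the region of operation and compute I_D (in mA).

V_ov = V_SG − |V_th| = 3.28 − 0.965 = 2.31 V.
Since V_SD = 1.64 V < V_ov = 2.31 V, the device is in the triode region.
I_D = k_p [V_ov · V_SD − ½ V_SD²] = 3.43 × [2.31 × 1.64 − 0.5 × 1.64²] = 8.41 mA.

Triode; I_D = 8.41 mA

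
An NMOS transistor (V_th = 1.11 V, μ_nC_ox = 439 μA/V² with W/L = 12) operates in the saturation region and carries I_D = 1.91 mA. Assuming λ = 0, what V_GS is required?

V_GS = 1.96 V

k_n = μ_nC_ox · (W/L) = 5.268 mA/V².
In saturation I_D = ½ k_n (V_GS − V_th)², so V_GS − V_th = √(2 I_D / k_n) = √(2 × 1.91 / 5.268) = 0.852 V.
V_GS = 1.11 + 0.852 = 1.96 V.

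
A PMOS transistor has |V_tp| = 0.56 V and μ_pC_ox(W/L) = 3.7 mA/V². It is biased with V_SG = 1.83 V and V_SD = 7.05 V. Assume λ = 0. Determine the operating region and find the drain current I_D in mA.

V_ov = V_SG − |V_tp| = 1.83 − 0.56 = 1.27 V.
Since V_SD = 7.05 V ≥ V_ov = 1.27 V, the device is in saturation.
I_D = ½ k_p V_ov² = 0.5 × 3.7 × 1.27² = 2.98 mA.

Saturation; I_D = 2.98 mA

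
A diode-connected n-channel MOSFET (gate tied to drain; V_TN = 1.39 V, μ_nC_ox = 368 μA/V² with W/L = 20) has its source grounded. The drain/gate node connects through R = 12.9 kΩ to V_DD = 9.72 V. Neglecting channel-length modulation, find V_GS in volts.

V_GS = 1.80 V

With gate tied to drain, V_GS = V_DS ≥ V_GS − V_TN, so the device is in saturation.
k_n = μ_nC_ox · (W/L) = 7.36 mA/V².
KCL at the drain: ½ k_n (V_GS − V_TN)² = (V_DD − V_GS)/R.
Let x = V_GS − 1.39. Then 47.5 x² + x − 8.33 = 0, giving x = 0.408 V (positive root), so V_GS = 1.8 V.
I_D = (V_DD − V_GS)/R = (9.72 − 1.8) / 12.9 = 0.614 mA.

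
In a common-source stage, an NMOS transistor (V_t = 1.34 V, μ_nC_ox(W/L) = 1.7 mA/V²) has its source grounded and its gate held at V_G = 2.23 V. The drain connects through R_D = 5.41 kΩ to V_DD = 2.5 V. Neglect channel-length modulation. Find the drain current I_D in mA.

I_D = 0.402 mA

V_GS = V_G = 2.23 V, so V_ov = 2.23 − 1.34 = 0.89 V.
Assume saturation: I_D = ½ k_n V_ov² = 0.5 × 1.7 × 0.89² = 0.673 mA, giving V_DS = V_DD − I_D R_D = 2.5 − 0.673 × 5.41 = -1.14 V.
But -1.14 V < V_ov = 0.89 V, so the device is actually in triode.
In triode I_D = k_n[V_ov V_DS − ½ V_DS²] and I_D = (V_DD − V_DS)/R_D. Equating: 4.6 V_DS² − 9.185 V_DS + 2.5 = 0, giving V_DS = 0.325 V (the root below V_ov).
I_D = (2.5 − 0.325) / 5.41 = 0.402 mA.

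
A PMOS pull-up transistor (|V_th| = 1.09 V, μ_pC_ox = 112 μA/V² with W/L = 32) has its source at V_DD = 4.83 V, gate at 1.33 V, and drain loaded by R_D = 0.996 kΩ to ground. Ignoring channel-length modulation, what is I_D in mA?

V_SG = V_DD − V_G = 4.83 − 1.33 = 3.5 V, so V_ov = 3.5 − 1.09 = 2.41 V.
k_p = μ_pC_ox · (W/L) = 3.584 mA/V².
Assume saturation: I_D = ½ k_p V_ov² = 0.5 × 3.584 × 2.41² = 10.4 mA, giving V_SD = V_DD − I_D R_D = 4.83 − 10.4 × 0.996 = -5.54 V.
But -5.54 V < V_ov = 2.41 V, so the device is actually in triode.
In triode I_D = k_p[V_ov V_SD − ½ V_SD²] and I_D = (V_DD − V_SD)/R_D. Equating: 1.78 V_SD² − 9.603 V_SD + 4.83 = 0, giving V_SD = 0.562 V (the root below V_ov).
I_D = (4.83 − 0.562) / 0.996 = 4.29 mA.

I_D = 4.29 mA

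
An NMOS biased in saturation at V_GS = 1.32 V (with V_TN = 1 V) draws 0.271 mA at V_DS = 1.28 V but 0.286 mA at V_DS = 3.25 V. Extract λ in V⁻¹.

λ = 0.0291 V⁻¹

With V_GS fixed, I_D ∝ (1 + λ V_DS) in saturation, so I_D2/I_D1 = (1 + λ V_DS2)/(1 + λ V_DS1).
0.286/0.271 = 1.055 = (1 + 3.25 λ)/(1 + 1.28 λ).
Solving: λ (I_D1 V_DS2 − I_D2 V_DS1) = I_D2 − I_D1, so λ = (0.286 − 0.271) / (0.271 × 3.25 − 0.286 × 1.28) = 0.015 / 0.515 = 0.0291 V⁻¹.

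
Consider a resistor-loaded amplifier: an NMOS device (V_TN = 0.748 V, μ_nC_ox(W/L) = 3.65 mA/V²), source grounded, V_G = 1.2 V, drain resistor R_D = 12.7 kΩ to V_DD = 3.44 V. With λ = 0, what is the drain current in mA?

I_D = 0.255 mA

V_GS = V_G = 1.2 V, so V_ov = 1.2 − 0.748 = 0.452 V.
Assume saturation: I_D = ½ k_n V_ov² = 0.5 × 3.65 × 0.452² = 0.373 mA, giving V_DS = V_DD − I_D R_D = 3.44 − 0.373 × 12.7 = -1.3 V.
But -1.3 V < V_ov = 0.452 V, so the device is actually in triode.
In triode I_D = k_n[V_ov V_DS − ½ V_DS²] and I_D = (V_DD − V_DS)/R_D. Equating: 23.2 V_DS² − 21.95 V_DS + 3.44 = 0, giving V_DS = 0.198 V (the root below V_ov).
I_D = (3.44 − 0.198) / 12.7 = 0.255 mA.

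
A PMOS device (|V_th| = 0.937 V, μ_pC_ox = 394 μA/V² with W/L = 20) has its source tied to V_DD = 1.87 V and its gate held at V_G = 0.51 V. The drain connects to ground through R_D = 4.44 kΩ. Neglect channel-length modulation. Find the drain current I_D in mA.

V_SG = V_DD − V_G = 1.87 − 0.51 = 1.36 V, so V_ov = 1.36 − 0.937 = 0.423 V.
k_p = μ_pC_ox · (W/L) = 7.88 mA/V².
Assume saturation: I_D = ½ k_p V_ov² = 0.5 × 7.88 × 0.423² = 0.705 mA, giving V_SD = V_DD − I_D R_D = 1.87 − 0.705 × 4.44 = -1.26 V.
But -1.26 V < V_ov = 0.423 V, so the device is actually in triode.
In triode I_D = k_p[V_ov V_SD − ½ V_SD²] and I_D = (V_DD − V_SD)/R_D. Equating: 17.5 V_SD² − 15.8 V_SD + 1.87 = 0, giving V_SD = 0.14 V (the root below V_ov).
I_D = (1.87 − 0.14) / 4.44 = 0.39 mA.

I_D = 0.390 mA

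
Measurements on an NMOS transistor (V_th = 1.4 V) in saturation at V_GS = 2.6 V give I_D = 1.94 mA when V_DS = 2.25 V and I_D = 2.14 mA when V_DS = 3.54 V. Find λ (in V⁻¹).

λ = 0.0974 V⁻¹

With V_GS fixed, I_D ∝ (1 + λ V_DS) in saturation, so I_D2/I_D1 = (1 + λ V_DS2)/(1 + λ V_DS1).
2.14/1.94 = 1.103 = (1 + 3.54 λ)/(1 + 2.25 λ).
Solving: λ (I_D1 V_DS2 − I_D2 V_DS1) = I_D2 − I_D1, so λ = (2.14 − 1.94) / (1.94 × 3.54 − 2.14 × 2.25) = 0.2 / 2.05 = 0.0974 V⁻¹.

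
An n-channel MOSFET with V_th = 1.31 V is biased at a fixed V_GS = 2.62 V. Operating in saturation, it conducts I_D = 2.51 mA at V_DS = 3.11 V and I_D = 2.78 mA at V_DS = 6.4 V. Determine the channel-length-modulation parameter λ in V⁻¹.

λ = 0.0364 V⁻¹

With V_GS fixed, I_D ∝ (1 + λ V_DS) in saturation, so I_D2/I_D1 = (1 + λ V_DS2)/(1 + λ V_DS1).
2.78/2.51 = 1.108 = (1 + 6.4 λ)/(1 + 3.11 λ).
Solving: λ (I_D1 V_DS2 − I_D2 V_DS1) = I_D2 − I_D1, so λ = (2.78 − 2.51) / (2.51 × 6.4 − 2.78 × 3.11) = 0.27 / 7.42 = 0.0364 V⁻¹.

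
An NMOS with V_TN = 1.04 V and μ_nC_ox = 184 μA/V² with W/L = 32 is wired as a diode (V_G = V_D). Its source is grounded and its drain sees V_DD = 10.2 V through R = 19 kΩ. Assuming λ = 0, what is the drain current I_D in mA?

With gate tied to drain, V_GS = V_DS ≥ V_GS − V_TN, so the device is in saturation.
k_n = μ_nC_ox · (W/L) = 5.888 mA/V².
KCL at the drain: ½ k_n (V_GS − V_TN)² = (V_DD − V_GS)/R.
Let x = V_GS − 1.04. Then 55.9 x² + x − 9.16 = 0, giving x = 0.396 V (positive root), so V_GS = 1.44 V.
I_D = (V_DD − V_GS)/R = (10.2 − 1.44) / 19 = 0.461 mA.

I_D = 0.461 mA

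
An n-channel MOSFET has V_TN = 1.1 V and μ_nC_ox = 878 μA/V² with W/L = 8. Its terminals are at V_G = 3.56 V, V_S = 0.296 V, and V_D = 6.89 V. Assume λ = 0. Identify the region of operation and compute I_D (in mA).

V_GS = V_G − V_S = 3.56 − 0.296 = 3.26 V; V_DS = V_D − V_S = 6.89 − 0.296 = 6.59 V.
k_n = μ_nC_ox · (W/L) = 7.024 mA/V².
V_ov = V_GS − V_TN = 3.26 − 1.1 = 2.16 V.
Since V_DS = 6.59 V ≥ V_ov = 2.16 V, the device is in saturation.
I_D = ½ k_n V_ov² = 0.5 × 7.024 × 2.16² = 16.4 mA.

Saturation; I_D = 16.4 mA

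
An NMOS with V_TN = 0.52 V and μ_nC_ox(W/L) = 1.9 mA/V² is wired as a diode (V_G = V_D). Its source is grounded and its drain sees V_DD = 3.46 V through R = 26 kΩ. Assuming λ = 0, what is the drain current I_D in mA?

I_D = 0.101 mA

With gate tied to drain, V_GS = V_DS ≥ V_GS − V_TN, so the device is in saturation.
KCL at the drain: ½ k_n (V_GS − V_TN)² = (V_DD − V_GS)/R.
Let x = V_GS − 0.52. Then 24.7 x² + x − 2.94 = 0, giving x = 0.325 V (positive root), so V_GS = 0.845 V.
I_D = (V_DD − V_GS)/R = (3.46 − 0.845) / 26 = 0.101 mA.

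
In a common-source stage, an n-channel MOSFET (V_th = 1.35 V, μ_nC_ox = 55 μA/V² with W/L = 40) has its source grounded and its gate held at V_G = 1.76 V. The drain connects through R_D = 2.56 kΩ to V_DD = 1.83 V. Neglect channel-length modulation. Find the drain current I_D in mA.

V_GS = V_G = 1.76 V, so V_ov = 1.76 − 1.35 = 0.41 V.
k_n = μ_nC_ox · (W/L) = 2.2 mA/V².
Assume saturation: I_D = ½ k_n V_ov² = 0.5 × 2.2 × 0.41² = 0.185 mA, giving V_DS = V_DD − I_D R_D = 1.83 − 0.185 × 2.56 = 1.36 V.
V_DS = 1.36 V ≥ V_ov = 0.41 V, confirming saturation.

I_D = 0.185 mA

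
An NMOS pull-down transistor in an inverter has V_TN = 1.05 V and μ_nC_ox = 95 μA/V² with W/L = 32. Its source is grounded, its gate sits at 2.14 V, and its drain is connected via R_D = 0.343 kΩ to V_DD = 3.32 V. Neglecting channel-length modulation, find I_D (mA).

I_D = 1.81 mA

V_GS = V_G = 2.14 V, so V_ov = 2.14 − 1.05 = 1.09 V.
k_n = μ_nC_ox · (W/L) = 3.04 mA/V².
Assume saturation: I_D = ½ k_n V_ov² = 0.5 × 3.04 × 1.09² = 1.81 mA, giving V_DS = V_DD − I_D R_D = 3.32 − 1.81 × 0.343 = 2.7 V.
V_DS = 2.7 V ≥ V_ov = 1.09 V, confirming saturation.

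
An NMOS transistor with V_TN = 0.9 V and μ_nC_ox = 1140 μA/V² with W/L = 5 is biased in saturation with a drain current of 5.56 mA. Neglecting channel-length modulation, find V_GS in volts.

k_n = μ_nC_ox · (W/L) = 5.7 mA/V².
In saturation I_D = ½ k_n (V_GS − V_TN)², so V_GS − V_TN = √(2 I_D / k_n) = √(2 × 5.56 / 5.7) = 1.4 V.
V_GS = 0.9 + 1.4 = 2.3 V.

V_GS = 2.30 V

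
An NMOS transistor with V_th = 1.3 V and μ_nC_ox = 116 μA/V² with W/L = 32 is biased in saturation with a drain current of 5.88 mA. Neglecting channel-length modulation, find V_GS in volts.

k_n = μ_nC_ox · (W/L) = 3.712 mA/V².
In saturation I_D = ½ k_n (V_GS − V_th)², so V_GS − V_th = √(2 I_D / k_n) = √(2 × 5.88 / 3.712) = 1.78 V.
V_GS = 1.3 + 1.78 = 3.08 V.

V_GS = 3.08 V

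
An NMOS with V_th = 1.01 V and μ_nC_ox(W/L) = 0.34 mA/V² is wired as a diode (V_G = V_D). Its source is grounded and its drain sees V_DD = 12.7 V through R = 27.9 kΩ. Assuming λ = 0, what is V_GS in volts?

With gate tied to drain, V_GS = V_DS ≥ V_GS − V_th, so the device is in saturation.
KCL at the drain: ½ k_n (V_GS − V_th)² = (V_DD − V_GS)/R.
Let x = V_GS − 1.01. Then 4.74 x² + x − 11.69 = 0, giving x = 1.47 V (positive root), so V_GS = 2.48 V.
I_D = (V_DD − V_GS)/R = (12.7 − 2.48) / 27.9 = 0.366 mA.

V_GS = 2.48 V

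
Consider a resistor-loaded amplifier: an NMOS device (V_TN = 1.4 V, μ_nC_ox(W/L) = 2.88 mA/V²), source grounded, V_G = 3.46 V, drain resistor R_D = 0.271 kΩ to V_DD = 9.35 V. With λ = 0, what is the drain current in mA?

I_D = 6.11 mA

V_GS = V_G = 3.46 V, so V_ov = 3.46 − 1.4 = 2.06 V.
Assume saturation: I_D = ½ k_n V_ov² = 0.5 × 2.88 × 2.06² = 6.11 mA, giving V_DS = V_DD − I_D R_D = 9.35 − 6.11 × 0.271 = 7.69 V.
V_DS = 7.69 V ≥ V_ov = 2.06 V, confirming saturation.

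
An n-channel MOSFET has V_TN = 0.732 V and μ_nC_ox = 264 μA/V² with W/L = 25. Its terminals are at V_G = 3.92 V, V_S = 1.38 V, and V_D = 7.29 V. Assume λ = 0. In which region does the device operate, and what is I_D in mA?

Saturation; I_D = 10.8 mA

V_GS = V_G − V_S = 3.92 − 1.38 = 2.54 V; V_DS = V_D − V_S = 7.29 − 1.38 = 5.91 V.
k_n = μ_nC_ox · (W/L) = 6.6 mA/V².
V_ov = V_GS − V_TN = 2.54 − 0.732 = 1.81 V.
Since V_DS = 5.91 V ≥ V_ov = 1.81 V, the device is in saturation.
I_D = ½ k_n V_ov² = 0.5 × 6.6 × 1.81² = 10.8 mA.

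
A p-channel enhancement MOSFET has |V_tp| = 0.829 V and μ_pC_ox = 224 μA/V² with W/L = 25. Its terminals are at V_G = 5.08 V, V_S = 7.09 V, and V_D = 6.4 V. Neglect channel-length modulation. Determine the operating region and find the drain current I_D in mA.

Triode; I_D = 3.23 mA

V_SG = V_S − V_G = 7.09 − 5.08 = 2.01 V; V_SD = V_S − V_D = 7.09 − 6.4 = 0.69 V.
k_p = μ_pC_ox · (W/L) = 5.6 mA/V².
V_ov = V_SG − |V_tp| = 2.01 − 0.829 = 1.18 V.
Since V_SD = 0.69 V < V_ov = 1.18 V, the device is in the triode region.
I_D = k_p [V_ov · V_SD − ½ V_SD²] = 5.6 × [1.18 × 0.69 − 0.5 × 0.69²] = 3.23 mA.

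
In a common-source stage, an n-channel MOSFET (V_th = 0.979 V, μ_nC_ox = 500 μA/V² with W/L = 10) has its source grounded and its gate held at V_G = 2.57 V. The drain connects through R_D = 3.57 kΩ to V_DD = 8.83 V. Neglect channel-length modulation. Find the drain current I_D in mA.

I_D = 2.38 mA

V_GS = V_G = 2.57 V, so V_ov = 2.57 − 0.979 = 1.59 V.
k_n = μ_nC_ox · (W/L) = 5 mA/V².
Assume saturation: I_D = ½ k_n V_ov² = 0.5 × 5 × 1.59² = 6.33 mA, giving V_DS = V_DD − I_D R_D = 8.83 − 6.33 × 3.57 = -13.8 V.
But -13.8 V < V_ov = 1.59 V, so the device is actually in triode.
In triode I_D = k_n[V_ov V_DS − ½ V_DS²] and I_D = (V_DD − V_DS)/R_D. Equating: 8.92 V_DS² − 29.4 V_DS + 8.83 = 0, giving V_DS = 0.334 V (the root below V_ov).
I_D = (8.83 − 0.334) / 3.57 = 2.38 mA.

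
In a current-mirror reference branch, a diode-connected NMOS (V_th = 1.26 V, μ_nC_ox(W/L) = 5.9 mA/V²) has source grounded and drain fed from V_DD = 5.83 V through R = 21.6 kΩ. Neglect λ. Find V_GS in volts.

With gate tied to drain, V_GS = V_DS ≥ V_GS − V_th, so the device is in saturation.
KCL at the drain: ½ k_n (V_GS − V_th)² = (V_DD − V_GS)/R.
Let x = V_GS − 1.26. Then 63.7 x² + x − 4.57 = 0, giving x = 0.26 V (positive root), so V_GS = 1.52 V.
I_D = (V_DD − V_GS)/R = (5.83 − 1.52) / 21.6 = 0.2 mA.

V_GS = 1.52 V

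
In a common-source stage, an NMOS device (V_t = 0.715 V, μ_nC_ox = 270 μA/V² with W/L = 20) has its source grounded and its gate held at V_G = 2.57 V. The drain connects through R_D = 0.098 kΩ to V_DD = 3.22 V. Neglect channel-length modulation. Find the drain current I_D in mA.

V_GS = V_G = 2.57 V, so V_ov = 2.57 − 0.715 = 1.85 V.
k_n = μ_nC_ox · (W/L) = 5.4 mA/V².
Assume saturation: I_D = ½ k_n V_ov² = 0.5 × 5.4 × 1.85² = 9.29 mA, giving V_DS = V_DD − I_D R_D = 3.22 − 9.29 × 0.098 = 2.31 V.
V_DS = 2.31 V ≥ V_ov = 1.85 V, confirming saturation.

I_D = 9.29 mA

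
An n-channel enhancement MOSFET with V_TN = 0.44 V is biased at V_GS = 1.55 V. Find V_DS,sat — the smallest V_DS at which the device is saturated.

The boundary between triode and saturation is V_DS = V_GS − V_TN = V_ov.
V_ov = 1.55 − 0.44 = 1.11 V.

V_DS,sat = 1.11 V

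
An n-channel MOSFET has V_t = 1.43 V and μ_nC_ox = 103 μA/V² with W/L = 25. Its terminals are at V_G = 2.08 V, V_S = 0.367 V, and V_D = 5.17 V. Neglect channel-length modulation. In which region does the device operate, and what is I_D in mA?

Saturation; I_D = 0.103 mA

V_GS = V_G − V_S = 2.08 − 0.367 = 1.71 V; V_DS = V_D − V_S = 5.17 − 0.367 = 4.8 V.
k_n = μ_nC_ox · (W/L) = 2.575 mA/V².
V_ov = V_GS − V_t = 1.71 − 1.43 = 0.283 V.
Since V_DS = 4.8 V ≥ V_ov = 0.283 V, the device is in saturation.
I_D = ½ k_n V_ov² = 0.5 × 2.575 × 0.283² = 0.103 mA.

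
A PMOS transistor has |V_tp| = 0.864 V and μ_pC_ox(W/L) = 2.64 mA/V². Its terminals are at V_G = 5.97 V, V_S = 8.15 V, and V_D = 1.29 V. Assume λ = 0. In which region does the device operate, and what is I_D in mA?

V_SG = V_S − V_G = 8.15 − 5.97 = 2.18 V; V_SD = V_S − V_D = 8.15 − 1.29 = 6.86 V.
V_ov = V_SG − |V_tp| = 2.18 − 0.864 = 1.32 V.
Since V_SD = 6.86 V ≥ V_ov = 1.32 V, the device is in saturation.
I_D = ½ k_p V_ov² = 0.5 × 2.64 × 1.32² = 2.29 mA.

Saturation; I_D = 2.29 mA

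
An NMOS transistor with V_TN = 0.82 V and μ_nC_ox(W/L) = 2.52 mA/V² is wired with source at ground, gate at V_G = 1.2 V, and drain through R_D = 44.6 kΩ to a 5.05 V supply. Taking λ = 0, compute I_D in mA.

I_D = 0.110 mA

V_GS = V_G = 1.2 V, so V_ov = 1.2 − 0.82 = 0.38 V.
Assume saturation: I_D = ½ k_n V_ov² = 0.5 × 2.52 × 0.38² = 0.182 mA, giving V_DS = V_DD − I_D R_D = 5.05 − 0.182 × 44.6 = -3.06 V.
But -3.06 V < V_ov = 0.38 V, so the device is actually in triode.
In triode I_D = k_n[V_ov V_DS − ½ V_DS²] and I_D = (V_DD − V_DS)/R_D. Equating: 56.2 V_DS² − 43.71 V_DS + 5.05 = 0, giving V_DS = 0.141 V (the root below V_ov).
I_D = (5.05 − 0.141) / 44.6 = 0.11 mA.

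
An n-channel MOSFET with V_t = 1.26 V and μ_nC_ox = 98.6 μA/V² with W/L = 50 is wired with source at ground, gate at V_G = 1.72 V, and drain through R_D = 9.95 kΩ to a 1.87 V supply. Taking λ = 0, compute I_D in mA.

V_GS = V_G = 1.72 V, so V_ov = 1.72 − 1.26 = 0.46 V.
k_n = μ_nC_ox · (W/L) = 4.93 mA/V².
Assume saturation: I_D = ½ k_n V_ov² = 0.5 × 4.93 × 0.46² = 0.522 mA, giving V_DS = V_DD − I_D R_D = 1.87 − 0.522 × 9.95 = -3.32 V.
But -3.32 V < V_ov = 0.46 V, so the device is actually in triode.
In triode I_D = k_n[V_ov V_DS − ½ V_DS²] and I_D = (V_DD − V_DS)/R_D. Equating: 24.5 V_DS² − 23.56 V_DS + 1.87 = 0, giving V_DS = 0.0873 V (the root below V_ov).
I_D = (1.87 − 0.0873) / 9.95 = 0.179 mA.

I_D = 0.179 mA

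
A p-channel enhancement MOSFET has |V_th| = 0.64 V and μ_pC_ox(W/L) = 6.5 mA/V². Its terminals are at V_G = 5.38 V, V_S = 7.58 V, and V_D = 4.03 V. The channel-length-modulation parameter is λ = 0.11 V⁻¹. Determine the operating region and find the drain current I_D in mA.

V_SG = V_S − V_G = 7.58 − 5.38 = 2.2 V; V_SD = V_S − V_D = 7.58 − 4.03 = 3.55 V.
V_ov = V_SG − |V_th| = 2.2 − 0.64 = 1.56 V.
Since V_SD = 3.55 V ≥ V_ov = 1.56 V, the device is in saturation.
I_D = ½ k_p V_ov² (1 + λ V_SD) = 0.5 × 6.5 × 1.56² × (1 + 0.11 × 3.55) = 11 mA.

Saturation; I_D = 11.0 mA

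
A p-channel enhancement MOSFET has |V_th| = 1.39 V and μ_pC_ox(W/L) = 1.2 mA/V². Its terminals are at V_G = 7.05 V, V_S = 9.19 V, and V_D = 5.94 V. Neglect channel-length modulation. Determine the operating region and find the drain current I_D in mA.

V_SG = V_S − V_G = 9.19 − 7.05 = 2.14 V; V_SD = V_S − V_D = 9.19 − 5.94 = 3.25 V.
V_ov = V_SG − |V_th| = 2.14 − 1.39 = 0.75 V.
Since V_SD = 3.25 V ≥ V_ov = 0.75 V, the device is in saturation.
I_D = ½ k_p V_ov² = 0.5 × 1.2 × 0.75² = 0.337 mA.

Saturation; I_D = 0.337 mA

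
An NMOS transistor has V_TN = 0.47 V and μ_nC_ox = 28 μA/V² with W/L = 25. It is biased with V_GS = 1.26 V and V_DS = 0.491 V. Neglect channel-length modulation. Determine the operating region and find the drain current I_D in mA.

Triode; I_D = 0.187 mA

k_n = μ_nC_ox · (W/L) = 0.7 mA/V².
V_ov = V_GS − V_TN = 1.26 − 0.47 = 0.79 V.
Since V_DS = 0.491 V < V_ov = 0.79 V, the device is in the triode region.
I_D = k_n [V_ov · V_DS − ½ V_DS²] = 0.7 × [0.79 × 0.491 − 0.5 × 0.491²] = 0.187 mA.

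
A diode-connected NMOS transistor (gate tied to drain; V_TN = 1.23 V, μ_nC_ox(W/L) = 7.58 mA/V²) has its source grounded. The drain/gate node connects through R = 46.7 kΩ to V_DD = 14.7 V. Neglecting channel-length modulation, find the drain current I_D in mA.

I_D = 0.283 mA

With gate tied to drain, V_GS = V_DS ≥ V_GS − V_TN, so the device is in saturation.
KCL at the drain: ½ k_n (V_GS − V_TN)² = (V_DD − V_GS)/R.
Let x = V_GS − 1.23. Then 177 x² + x − 13.47 = 0, giving x = 0.273 V (positive root), so V_GS = 1.5 V.
I_D = (V_DD − V_GS)/R = (14.7 − 1.5) / 46.7 = 0.283 mA.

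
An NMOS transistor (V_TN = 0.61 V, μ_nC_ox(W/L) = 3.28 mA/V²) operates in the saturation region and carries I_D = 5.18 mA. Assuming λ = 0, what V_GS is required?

V_GS = 2.39 V

In saturation I_D = ½ k_n (V_GS − V_TN)², so V_GS − V_TN = √(2 I_D / k_n) = √(2 × 5.18 / 3.28) = 1.78 V.
V_GS = 0.61 + 1.78 = 2.39 V.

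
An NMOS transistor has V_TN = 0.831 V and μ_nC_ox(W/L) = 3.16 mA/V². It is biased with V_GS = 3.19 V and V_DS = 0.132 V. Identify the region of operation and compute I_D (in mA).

V_ov = V_GS − V_TN = 3.19 − 0.831 = 2.36 V.
Since V_DS = 0.132 V < V_ov = 2.36 V, the device is in the triode region.
I_D = k_n [V_ov · V_DS − ½ V_DS²] = 3.16 × [2.36 × 0.132 − 0.5 × 0.132²] = 0.956 mA.

Triode; I_D = 0.956 mA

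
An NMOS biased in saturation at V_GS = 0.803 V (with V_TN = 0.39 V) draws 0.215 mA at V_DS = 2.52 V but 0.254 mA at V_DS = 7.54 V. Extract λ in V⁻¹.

λ = 0.0398 V⁻¹

With V_GS fixed, I_D ∝ (1 + λ V_DS) in saturation, so I_D2/I_D1 = (1 + λ V_DS2)/(1 + λ V_DS1).
0.254/0.215 = 1.181 = (1 + 7.54 λ)/(1 + 2.52 λ).
Solving: λ (I_D1 V_DS2 − I_D2 V_DS1) = I_D2 − I_D1, so λ = (0.254 − 0.215) / (0.215 × 7.54 − 0.254 × 2.52) = 0.039 / 0.981 = 0.0398 V⁻¹.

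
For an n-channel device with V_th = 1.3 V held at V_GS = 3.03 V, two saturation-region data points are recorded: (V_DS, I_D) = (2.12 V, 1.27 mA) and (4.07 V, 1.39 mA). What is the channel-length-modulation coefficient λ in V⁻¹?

λ = 0.0540 V⁻¹

With V_GS fixed, I_D ∝ (1 + λ V_DS) in saturation, so I_D2/I_D1 = (1 + λ V_DS2)/(1 + λ V_DS1).
1.39/1.27 = 1.094 = (1 + 4.07 λ)/(1 + 2.12 λ).
Solving: λ (I_D1 V_DS2 − I_D2 V_DS1) = I_D2 − I_D1, so λ = (1.39 − 1.27) / (1.27 × 4.07 − 1.39 × 2.12) = 0.12 / 2.22 = 0.054 V⁻¹.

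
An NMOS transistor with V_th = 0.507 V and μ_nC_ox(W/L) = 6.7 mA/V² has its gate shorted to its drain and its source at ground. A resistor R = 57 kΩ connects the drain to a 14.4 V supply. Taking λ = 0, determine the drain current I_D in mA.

I_D = 0.239 mA

With gate tied to drain, V_GS = V_DS ≥ V_GS − V_th, so the device is in saturation.
KCL at the drain: ½ k_n (V_GS − V_th)² = (V_DD − V_GS)/R.
Let x = V_GS − 0.507. Then 191 x² + x − 13.89 = 0, giving x = 0.267 V (positive root), so V_GS = 0.774 V.
I_D = (V_DD − V_GS)/R = (14.4 − 0.774) / 57 = 0.239 mA.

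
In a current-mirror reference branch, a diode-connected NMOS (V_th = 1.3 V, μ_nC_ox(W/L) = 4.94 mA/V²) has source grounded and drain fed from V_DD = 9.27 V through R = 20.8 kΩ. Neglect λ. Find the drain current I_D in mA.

I_D = 0.365 mA

With gate tied to drain, V_GS = V_DS ≥ V_GS − V_th, so the device is in saturation.
KCL at the drain: ½ k_n (V_GS − V_th)² = (V_DD − V_GS)/R.
Let x = V_GS − 1.3. Then 51.4 x² + x − 7.97 = 0, giving x = 0.384 V (positive root), so V_GS = 1.68 V.
I_D = (V_DD − V_GS)/R = (9.27 − 1.68) / 20.8 = 0.365 mA.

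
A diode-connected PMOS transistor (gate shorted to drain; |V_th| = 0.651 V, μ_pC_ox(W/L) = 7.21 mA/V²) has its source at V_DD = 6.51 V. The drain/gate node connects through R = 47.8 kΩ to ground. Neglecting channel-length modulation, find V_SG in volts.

With gate tied to drain, V_SG = V_SD ≥ V_SG − |V_th|, so the device is in saturation.
KCL at the drain: ½ k_p (V_SG − |V_th|)² = (V_DD − V_SG)/R.
Let x = V_SG − 0.651. Then 172 x² + x − 5.859 = 0, giving x = 0.182 V (positive root), so V_SG = 0.833 V.
I_D = (V_DD − V_SG)/R = (6.51 − 0.833) / 47.8 = 0.119 mA.

V_SG = 0.833 V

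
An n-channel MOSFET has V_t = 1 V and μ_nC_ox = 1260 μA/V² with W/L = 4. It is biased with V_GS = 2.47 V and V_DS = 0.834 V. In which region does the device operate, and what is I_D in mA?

k_n = μ_nC_ox · (W/L) = 5.04 mA/V².
V_ov = V_GS − V_t = 2.47 − 1 = 1.47 V.
Since V_DS = 0.834 V < V_ov = 1.47 V, the device is in the triode region.
I_D = k_n [V_ov · V_DS − ½ V_DS²] = 5.04 × [1.47 × 0.834 − 0.5 × 0.834²] = 4.43 mA.

Triode; I_D = 4.43 mA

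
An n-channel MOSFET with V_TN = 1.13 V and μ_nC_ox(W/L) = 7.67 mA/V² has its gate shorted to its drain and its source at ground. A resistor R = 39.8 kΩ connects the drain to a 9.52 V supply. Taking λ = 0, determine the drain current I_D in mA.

I_D = 0.205 mA

With gate tied to drain, V_GS = V_DS ≥ V_GS − V_TN, so the device is in saturation.
KCL at the drain: ½ k_n (V_GS − V_TN)² = (V_DD − V_GS)/R.
Let x = V_GS − 1.13. Then 153 x² + x − 8.39 = 0, giving x = 0.231 V (positive root), so V_GS = 1.36 V.
I_D = (V_DD − V_GS)/R = (9.52 − 1.36) / 39.8 = 0.205 mA.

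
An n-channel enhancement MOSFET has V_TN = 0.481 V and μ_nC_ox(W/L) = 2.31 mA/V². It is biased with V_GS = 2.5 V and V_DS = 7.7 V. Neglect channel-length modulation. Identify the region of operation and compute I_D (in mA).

Saturation; I_D = 4.71 mA

V_ov = V_GS − V_TN = 2.5 − 0.481 = 2.02 V.
Since V_DS = 7.7 V ≥ V_ov = 2.02 V, the device is in saturation.
I_D = ½ k_n V_ov² = 0.5 × 2.31 × 2.02² = 4.71 mA.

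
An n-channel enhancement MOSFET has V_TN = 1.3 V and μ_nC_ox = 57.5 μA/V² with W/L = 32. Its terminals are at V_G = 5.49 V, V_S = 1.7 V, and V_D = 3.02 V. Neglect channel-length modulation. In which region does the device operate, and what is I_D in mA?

V_GS = V_G − V_S = 5.49 − 1.7 = 3.79 V; V_DS = V_D − V_S = 3.02 − 1.7 = 1.32 V.
k_n = μ_nC_ox · (W/L) = 1.84 mA/V².
V_ov = V_GS − V_TN = 3.79 − 1.3 = 2.49 V.
Since V_DS = 1.32 V < V_ov = 2.49 V, the device is in the triode region.
I_D = k_n [V_ov · V_DS − ½ V_DS²] = 1.84 × [2.49 × 1.32 − 0.5 × 1.32²] = 4.44 mA.

Triode; I_D = 4.44 mA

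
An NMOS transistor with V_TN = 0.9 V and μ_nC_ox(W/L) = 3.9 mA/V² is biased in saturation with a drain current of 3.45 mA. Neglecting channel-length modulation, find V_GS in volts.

V_GS = 2.23 V

In saturation I_D = ½ k_n (V_GS − V_TN)², so V_GS − V_TN = √(2 I_D / k_n) = √(2 × 3.45 / 3.9) = 1.33 V.
V_GS = 0.9 + 1.33 = 2.23 V.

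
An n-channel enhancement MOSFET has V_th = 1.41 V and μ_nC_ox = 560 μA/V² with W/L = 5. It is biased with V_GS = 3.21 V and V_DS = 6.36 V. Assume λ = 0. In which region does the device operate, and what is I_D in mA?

Saturation; I_D = 4.54 mA

k_n = μ_nC_ox · (W/L) = 2.8 mA/V².
V_ov = V_GS − V_th = 3.21 − 1.41 = 1.8 V.
Since V_DS = 6.36 V ≥ V_ov = 1.8 V, the device is in saturation.
I_D = ½ k_n V_ov² = 0.5 × 2.8 × 1.8² = 4.54 mA.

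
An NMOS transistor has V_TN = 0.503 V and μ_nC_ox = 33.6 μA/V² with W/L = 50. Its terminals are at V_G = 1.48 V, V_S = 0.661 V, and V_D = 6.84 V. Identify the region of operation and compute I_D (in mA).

V_GS = V_G − V_S = 1.48 − 0.661 = 0.819 V; V_DS = V_D − V_S = 6.84 − 0.661 = 6.18 V.
k_n = μ_nC_ox · (W/L) = 1.68 mA/V².
V_ov = V_GS − V_TN = 0.819 − 0.503 = 0.316 V.
Since V_DS = 6.18 V ≥ V_ov = 0.316 V, the device is in saturation.
I_D = ½ k_n V_ov² = 0.5 × 1.68 × 0.316² = 0.0839 mA.

Saturation; I_D = 0.0839 mA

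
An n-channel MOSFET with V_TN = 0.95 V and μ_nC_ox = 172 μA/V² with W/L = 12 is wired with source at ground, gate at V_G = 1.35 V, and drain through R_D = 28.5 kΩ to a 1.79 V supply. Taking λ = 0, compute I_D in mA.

I_D = 0.0600 mA

V_GS = V_G = 1.35 V, so V_ov = 1.35 − 0.95 = 0.4 V.
k_n = μ_nC_ox · (W/L) = 2.064 mA/V².
Assume saturation: I_D = ½ k_n V_ov² = 0.5 × 2.064 × 0.4² = 0.165 mA, giving V_DS = V_DD − I_D R_D = 1.79 − 0.165 × 28.5 = -2.92 V.
But -2.92 V < V_ov = 0.4 V, so the device is actually in triode.
In triode I_D = k_n[V_ov V_DS − ½ V_DS²] and I_D = (V_DD − V_DS)/R_D. Equating: 29.4 V_DS² − 24.53 V_DS + 1.79 = 0, giving V_DS = 0.0808 V (the root below V_ov).
I_D = (1.79 − 0.0808) / 28.5 = 0.06 mA.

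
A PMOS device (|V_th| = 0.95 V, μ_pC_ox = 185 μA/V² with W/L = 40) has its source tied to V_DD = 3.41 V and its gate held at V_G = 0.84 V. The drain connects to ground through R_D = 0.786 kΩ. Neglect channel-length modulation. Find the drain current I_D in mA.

I_D = 3.88 mA

V_SG = V_DD − V_G = 3.41 − 0.84 = 2.57 V, so V_ov = 2.57 − 0.95 = 1.62 V.
k_p = μ_pC_ox · (W/L) = 7.4 mA/V².
Assume saturation: I_D = ½ k_p V_ov² = 0.5 × 7.4 × 1.62² = 9.71 mA, giving V_SD = V_DD − I_D R_D = 3.41 − 9.71 × 0.786 = -4.22 V.
But -4.22 V < V_ov = 1.62 V, so the device is actually in triode.
In triode I_D = k_p[V_ov V_SD − ½ V_SD²] and I_D = (V_DD − V_SD)/R_D. Equating: 2.91 V_SD² − 10.42 V_SD + 3.41 = 0, giving V_SD = 0.364 V (the root below V_ov).
I_D = (3.41 − 0.364) / 0.786 = 3.88 mA.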